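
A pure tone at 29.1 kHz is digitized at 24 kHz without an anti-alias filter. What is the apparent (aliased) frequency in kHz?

Nyquist = 24,000/2 = 12,000 Hz; 29,100 Hz exceeds it.
Alias = |29,100 − 1×24,000| = |29,100 − 24,000| = 5,100 Hz = 5.1 kHz.

5.1 kHz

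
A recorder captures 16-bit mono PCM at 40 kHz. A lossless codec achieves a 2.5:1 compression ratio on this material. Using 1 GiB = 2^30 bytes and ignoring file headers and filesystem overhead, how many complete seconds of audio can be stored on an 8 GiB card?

268,435 seconds

Uncompressed byte rate = 40,000 × 2 × 1 = 80,000 bytes/s.
After 2.5:1 compression, effective rate ≈ 32000 bytes/s.
Capacity = 8 × 1,073,741,824 = 8,589,934,592 bytes.
8,589,934,592 / effective rate ≈ 268435.46 s → 268,435 seconds.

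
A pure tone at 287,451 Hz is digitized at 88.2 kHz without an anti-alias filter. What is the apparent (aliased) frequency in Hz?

22,851 Hz

Nyquist = 88,200/2 = 44,100 Hz; 287,451 Hz exceeds it.
Alias = |287,451 − 3×88,200| = |287,451 − 264,600| = 22,851 Hz.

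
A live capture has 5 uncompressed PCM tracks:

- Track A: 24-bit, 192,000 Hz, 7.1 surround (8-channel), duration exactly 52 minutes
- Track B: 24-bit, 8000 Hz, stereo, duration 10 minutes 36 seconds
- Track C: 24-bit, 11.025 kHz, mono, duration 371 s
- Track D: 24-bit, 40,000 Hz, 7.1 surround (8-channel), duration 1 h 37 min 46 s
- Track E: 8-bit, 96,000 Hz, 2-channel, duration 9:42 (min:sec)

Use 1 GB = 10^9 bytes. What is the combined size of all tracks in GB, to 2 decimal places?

Track A: exactly 52 minutes = 3,120 s; 192,000 × 3,120 × 3 × 8 = 14,376,960,000 bytes.
Track B: 10 minutes 36 seconds = 636 s; 8,000 × 636 × 3 × 2 = 30,528,000 bytes.
Track C: 11,025 × 371 × 3 × 1 = 12,270,825 bytes.
Track D: 1 h 37 min 46 s = 5,866 s; 40,000 × 5,866 × 3 × 8 = 5,631,360,000 bytes.
Track E: 9:42 (min:sec) = 582 s; 96,000 × 582 × 1 × 2 = 111,744,000 bytes.
Total = 20,162,862,825 bytes = 20.16 GB.

20.16 GB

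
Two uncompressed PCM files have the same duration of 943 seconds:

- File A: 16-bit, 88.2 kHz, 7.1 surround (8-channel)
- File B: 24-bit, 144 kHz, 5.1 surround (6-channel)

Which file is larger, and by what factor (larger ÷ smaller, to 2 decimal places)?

File A: 88,200 × 2 × 8 = 1,411,200 bytes/s.
File B: 144,000 × 3 × 6 = 2,592,000 bytes/s.
File B is larger; ratio = 2,444,256,000 / 1,330,761,600 = 1.84.

File B, by a factor of 1.84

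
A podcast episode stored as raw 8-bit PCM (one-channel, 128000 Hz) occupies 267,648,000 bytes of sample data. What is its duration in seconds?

2,091 seconds

Byte rate = 128,000 × 1 × 1 = 128,000 bytes/s.
Duration = 267,648,000 / 128,000 = 2,091 s.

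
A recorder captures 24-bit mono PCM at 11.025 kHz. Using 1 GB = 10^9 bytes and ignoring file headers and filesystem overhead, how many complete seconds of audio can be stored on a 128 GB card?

Uncompressed byte rate = 11,025 × 3 × 1 = 33,075 bytes/s.
Capacity = 128 × 1,000,000,000 = 128,000,000,000 bytes.
128,000,000,000 / 33,075 ≈ 3869992.44 s → 3,869,992 seconds.

3,869,992 seconds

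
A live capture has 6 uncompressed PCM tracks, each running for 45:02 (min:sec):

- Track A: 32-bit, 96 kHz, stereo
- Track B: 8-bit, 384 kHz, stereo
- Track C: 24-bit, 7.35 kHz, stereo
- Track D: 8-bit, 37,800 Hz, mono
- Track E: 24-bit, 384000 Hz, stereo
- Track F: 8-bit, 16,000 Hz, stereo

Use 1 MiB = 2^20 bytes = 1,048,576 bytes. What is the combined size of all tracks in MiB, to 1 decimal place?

45:02 (min:sec) = 2,702 s.
Track A: 96,000 × 2,702 × 4 × 2 = 2,075,136,000 bytes.
Track B: 384,000 × 2,702 × 1 × 2 = 2,075,136,000 bytes.
Track C: 7,350 × 2,702 × 3 × 2 = 119,158,200 bytes.
Track D: 37,800 × 2,702 × 1 × 1 = 102,135,600 bytes.
Track E: 384,000 × 2,702 × 3 × 2 = 6,225,408,000 bytes.
Track F: 16,000 × 2,702 × 1 × 2 = 86,464,000 bytes.
Total = 10,683,437,800 bytes = 10188.5 MiB.

10188.5 MiB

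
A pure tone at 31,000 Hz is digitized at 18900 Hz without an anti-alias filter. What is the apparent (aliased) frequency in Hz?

6,800 Hz

Nyquist = 18,900/2 = 9,450 Hz; 31,000 Hz exceeds it.
Alias = |31,000 − 2×18,900| = |31,000 − 37,800| = 6,800 Hz.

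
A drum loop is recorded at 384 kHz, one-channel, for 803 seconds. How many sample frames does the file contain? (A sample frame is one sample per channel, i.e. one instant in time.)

308,352,000 sample frames

384,000 samples/s × 803 s = 308,352,000 frames.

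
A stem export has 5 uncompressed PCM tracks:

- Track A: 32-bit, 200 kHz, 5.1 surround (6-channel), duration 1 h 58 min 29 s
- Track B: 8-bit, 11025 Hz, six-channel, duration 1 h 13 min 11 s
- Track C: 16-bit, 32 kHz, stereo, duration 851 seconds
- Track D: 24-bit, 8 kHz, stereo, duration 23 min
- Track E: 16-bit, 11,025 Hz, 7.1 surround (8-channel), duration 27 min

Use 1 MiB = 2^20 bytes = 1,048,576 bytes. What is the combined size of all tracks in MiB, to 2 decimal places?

Track A: 1 h 58 min 29 s = 7,109 s; 200,000 × 7,109 × 4 × 6 = 34,123,200,000 bytes.
Track B: 1 h 13 min 11 s = 4,391 s; 11,025 × 4,391 × 1 × 6 = 290,464,650 bytes.
Track C: 32,000 × 851 × 2 × 2 = 108,928,000 bytes.
Track D: 23 min = 1,380 s; 8,000 × 1,380 × 3 × 2 = 66,240,000 bytes.
Track E: 27 min = 1,620 s; 11,025 × 1,620 × 2 × 8 = 285,768,000 bytes.
Total = 34,874,600,650 bytes = 33259.01 MiB.

33259.01 MiB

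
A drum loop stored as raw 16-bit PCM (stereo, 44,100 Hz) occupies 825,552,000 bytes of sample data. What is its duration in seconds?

Byte rate = 44,100 × 2 × 2 = 176,400 bytes/s.
Duration = 825,552,000 / 176,400 = 4,680 s.

4,680 seconds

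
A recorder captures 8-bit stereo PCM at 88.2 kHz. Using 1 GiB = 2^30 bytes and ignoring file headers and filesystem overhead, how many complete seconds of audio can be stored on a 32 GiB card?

Uncompressed byte rate = 88,200 × 1 × 2 = 176,400 bytes/s.
Capacity = 32 × 1,073,741,824 = 34,359,738,368 bytes.
34,359,738,368 / 176,400 ≈ 194783.1 s → 194,783 seconds.

194,783 seconds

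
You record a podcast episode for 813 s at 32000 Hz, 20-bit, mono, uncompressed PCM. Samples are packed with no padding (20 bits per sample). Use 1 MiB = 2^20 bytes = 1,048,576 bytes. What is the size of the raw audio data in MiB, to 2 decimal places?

62.03 MiB

Bits = 32,000 × 813 × 20 × 1 = 520,320,000 bits = 65,040,000 bytes.
65,040,000 / 1,048,576 = 62.03 MiB.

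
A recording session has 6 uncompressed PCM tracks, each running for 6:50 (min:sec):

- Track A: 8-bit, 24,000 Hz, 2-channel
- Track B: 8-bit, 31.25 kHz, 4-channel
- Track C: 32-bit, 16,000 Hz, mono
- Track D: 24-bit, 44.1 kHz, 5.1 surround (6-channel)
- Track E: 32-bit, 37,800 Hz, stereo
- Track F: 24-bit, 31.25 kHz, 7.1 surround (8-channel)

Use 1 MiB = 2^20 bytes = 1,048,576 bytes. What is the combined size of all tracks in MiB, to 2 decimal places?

814.54 MiB

6:50 (min:sec) = 410 s.
Track A: 24,000 × 410 × 1 × 2 = 19,680,000 bytes.
Track B: 31,250 × 410 × 1 × 4 = 51,250,000 bytes.
Track C: 16,000 × 410 × 4 × 1 = 26,240,000 bytes.
Track D: 44,100 × 410 × 3 × 6 = 325,458,000 bytes.
Track E: 37,800 × 410 × 4 × 2 = 123,984,000 bytes.
Track F: 31,250 × 410 × 3 × 8 = 307,500,000 bytes.
Total = 854,112,000 bytes = 814.54 MiB.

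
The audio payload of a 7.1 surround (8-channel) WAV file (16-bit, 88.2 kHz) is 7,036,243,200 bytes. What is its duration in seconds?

4,986 seconds

Byte rate = 88,200 × 2 × 8 = 1,411,200 bytes/s.
Duration = 7,036,243,200 / 1,411,200 = 4,986 s.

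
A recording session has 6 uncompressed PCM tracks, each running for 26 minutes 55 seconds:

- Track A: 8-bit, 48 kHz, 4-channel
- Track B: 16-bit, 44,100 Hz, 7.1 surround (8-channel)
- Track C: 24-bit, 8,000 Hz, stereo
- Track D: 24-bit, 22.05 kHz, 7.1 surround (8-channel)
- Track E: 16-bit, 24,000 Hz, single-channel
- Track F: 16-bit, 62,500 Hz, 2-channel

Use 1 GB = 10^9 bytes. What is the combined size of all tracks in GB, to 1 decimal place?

2.9 GB

26 minutes 55 seconds = 1,615 s.
Track A: 48,000 × 1,615 × 1 × 4 = 310,080,000 bytes.
Track B: 44,100 × 1,615 × 2 × 8 = 1,139,544,000 bytes.
Track C: 8,000 × 1,615 × 3 × 2 = 77,520,000 bytes.
Track D: 22,050 × 1,615 × 3 × 8 = 854,658,000 bytes.
Track E: 24,000 × 1,615 × 2 × 1 = 77,520,000 bytes.
Track F: 62,500 × 1,615 × 2 × 2 = 403,750,000 bytes.
Total = 2,863,072,000 bytes = 2.9 GB.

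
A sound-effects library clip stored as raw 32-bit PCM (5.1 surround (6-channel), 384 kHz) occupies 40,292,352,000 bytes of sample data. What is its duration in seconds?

Byte rate = 384,000 × 4 × 6 = 9,216,000 bytes/s.
Duration = 40,292,352,000 / 9,216,000 = 4,372 s.

4,372 seconds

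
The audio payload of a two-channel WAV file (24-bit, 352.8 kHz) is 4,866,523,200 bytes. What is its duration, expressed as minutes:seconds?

38:19

Byte rate = 352,800 × 3 × 2 = 2,116,800 bytes/s.
Duration = 4,866,523,200 / 2,116,800 = 2,299 s.
2,299 s = 38:19.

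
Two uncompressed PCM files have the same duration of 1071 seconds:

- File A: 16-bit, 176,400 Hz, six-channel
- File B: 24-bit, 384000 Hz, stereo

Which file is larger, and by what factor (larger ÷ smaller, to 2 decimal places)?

File A: 176,400 × 2 × 6 = 2,116,800 bytes/s.
File B: 384,000 × 3 × 2 = 2,304,000 bytes/s.
File B is larger; ratio = 2,467,584,000 / 2,267,092,800 = 1.09.

File B, by a factor of 1.09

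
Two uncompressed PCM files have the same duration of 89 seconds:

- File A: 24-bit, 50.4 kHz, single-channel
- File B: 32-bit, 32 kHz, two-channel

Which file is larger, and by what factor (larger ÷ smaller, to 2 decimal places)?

File A: 50,400 × 3 × 1 = 151,200 bytes/s.
File B: 32,000 × 4 × 2 = 256,000 bytes/s.
File B is larger; ratio = 22,784,000 / 13,456,800 = 1.69.

File B, by a factor of 1.69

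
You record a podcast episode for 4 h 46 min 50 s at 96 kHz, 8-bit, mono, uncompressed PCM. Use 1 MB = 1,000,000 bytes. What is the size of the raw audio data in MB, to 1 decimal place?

Duration = 4 h 46 min 50 s = 17,210 s.
Bytes = 96,000 samples/s × 17,210 s × 1 bytes/sample × 1 ch = 1,652,160,000 bytes.
1,652,160,000 / 1,000,000 = 1652.2 MB.

1652.2 MB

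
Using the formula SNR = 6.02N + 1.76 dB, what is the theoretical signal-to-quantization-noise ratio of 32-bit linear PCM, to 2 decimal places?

6.02 × 32 + 1.76 = 194.40 dB.

194.40 dB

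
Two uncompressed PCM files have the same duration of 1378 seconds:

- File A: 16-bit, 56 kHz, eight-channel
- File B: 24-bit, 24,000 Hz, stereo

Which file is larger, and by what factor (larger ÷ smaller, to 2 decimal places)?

File A: 56,000 × 2 × 8 = 896,000 bytes/s.
File B: 24,000 × 3 × 2 = 144,000 bytes/s.
File A is larger; ratio = 1,234,688,000 / 198,432,000 = 6.22.

File A, by a factor of 6.22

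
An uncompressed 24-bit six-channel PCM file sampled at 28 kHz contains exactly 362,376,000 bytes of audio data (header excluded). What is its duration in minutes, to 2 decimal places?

11.98 minutes

Byte rate = 28,000 × 3 × 6 = 504,000 bytes/s.
Duration = 362,376,000 / 504,000 = 719 s.
719 s / 60 = 11.98 minutes.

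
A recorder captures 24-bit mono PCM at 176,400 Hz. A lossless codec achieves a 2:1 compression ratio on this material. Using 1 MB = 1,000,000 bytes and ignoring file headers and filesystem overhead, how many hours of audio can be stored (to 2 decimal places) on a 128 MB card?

Uncompressed byte rate = 176,400 × 3 × 1 = 529,200 bytes/s.
After 2:1 compression, effective rate ≈ 264600 bytes/s.
Capacity = 128 × 1,000,000 = 128,000,000 bytes.
128,000,000 / effective rate ≈ 483.75 s → 0.13 hours.

0.13 hours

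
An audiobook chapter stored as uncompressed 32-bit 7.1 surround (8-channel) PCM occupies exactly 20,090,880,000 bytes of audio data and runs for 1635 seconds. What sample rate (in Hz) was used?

384,000 Hz

Bytes = sample_rate × seconds × bytes_per_sample × channels.
sample_rate = 20,090,880,000 / (1,635 × 4 × 8) = 20,090,880,000 / 52,320 = 384,000 Hz.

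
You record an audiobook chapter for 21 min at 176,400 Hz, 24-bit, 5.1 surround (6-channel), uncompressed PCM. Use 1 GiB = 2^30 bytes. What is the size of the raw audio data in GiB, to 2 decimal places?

Duration = 21 min = 1,260 s.
Bytes = 176,400 samples/s × 1,260 s × 3 bytes/sample × 6 ch = 4,000,752,000 bytes.
4,000,752,000 / 1,073,741,824 = 3.73 GiB.

3.73 GiB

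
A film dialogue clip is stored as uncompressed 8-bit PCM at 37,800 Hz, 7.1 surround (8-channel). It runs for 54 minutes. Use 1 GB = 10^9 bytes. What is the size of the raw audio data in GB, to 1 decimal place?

1.0 GB

Duration = 54 minutes = 3,240 s.
Bytes = 37,800 samples/s × 3,240 s × 1 bytes/sample × 8 ch = 979,776,000 bytes.
979,776,000 / 1,000,000,000 = 1.0 GB.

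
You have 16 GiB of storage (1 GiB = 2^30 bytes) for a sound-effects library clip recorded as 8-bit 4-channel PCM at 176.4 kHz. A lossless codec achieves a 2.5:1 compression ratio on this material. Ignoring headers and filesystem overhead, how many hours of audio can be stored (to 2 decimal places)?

16.91 hours

Uncompressed byte rate = 176,400 × 1 × 4 = 705,600 bytes/s.
After 2.5:1 compression, effective rate ≈ 282240 bytes/s.
Capacity = 16 × 1,073,741,824 = 17,179,869,184 bytes.
17,179,869,184 / effective rate ≈ 60869.72 s → 16.91 hours.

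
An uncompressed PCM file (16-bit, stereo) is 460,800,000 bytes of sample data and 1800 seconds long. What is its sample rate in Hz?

Bytes = sample_rate × seconds × bytes_per_sample × channels.
sample_rate = 460,800,000 / (1,800 × 2 × 2) = 460,800,000 / 7,200 = 64,000 Hz.

64,000 Hz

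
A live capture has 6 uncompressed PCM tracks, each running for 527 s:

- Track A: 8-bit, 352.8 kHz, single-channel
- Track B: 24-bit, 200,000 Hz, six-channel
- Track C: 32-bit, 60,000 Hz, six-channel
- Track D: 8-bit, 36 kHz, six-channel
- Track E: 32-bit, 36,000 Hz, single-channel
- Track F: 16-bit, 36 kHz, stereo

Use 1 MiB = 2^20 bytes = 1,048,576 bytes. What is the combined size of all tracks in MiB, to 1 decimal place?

2963.7 MiB

Track A: 352,800 × 527 × 1 × 1 = 185,925,600 bytes.
Track B: 200,000 × 527 × 3 × 6 = 1,897,200,000 bytes.
Track C: 60,000 × 527 × 4 × 6 = 758,880,000 bytes.
Track D: 36,000 × 527 × 1 × 6 = 113,832,000 bytes.
Track E: 36,000 × 527 × 4 × 1 = 75,888,000 bytes.
Track F: 36,000 × 527 × 2 × 2 = 75,888,000 bytes.
Total = 3,107,613,600 bytes = 2963.7 MiB.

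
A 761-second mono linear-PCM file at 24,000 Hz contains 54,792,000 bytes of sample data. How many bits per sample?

Bytes per sample = 54,792,000 / (24,000 × 761 × 1) = 54,792,000 / 18,264,000 = 3.
Bit depth = 3 × 8 = 24 bits.

24 bits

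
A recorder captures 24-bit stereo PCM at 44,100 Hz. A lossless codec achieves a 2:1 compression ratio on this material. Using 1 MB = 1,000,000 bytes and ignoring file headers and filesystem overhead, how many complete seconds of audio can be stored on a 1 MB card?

Uncompressed byte rate = 44,100 × 3 × 2 = 264,600 bytes/s.
After 2:1 compression, effective rate ≈ 132300 bytes/s.
Capacity = 1 × 1,000,000 = 1,000,000 bytes.
1,000,000 / effective rate ≈ 7.56 s → 7 seconds.

7 seconds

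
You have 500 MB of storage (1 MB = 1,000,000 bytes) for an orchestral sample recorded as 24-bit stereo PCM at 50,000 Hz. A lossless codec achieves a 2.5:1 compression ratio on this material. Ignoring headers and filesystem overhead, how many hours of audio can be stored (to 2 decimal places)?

Uncompressed byte rate = 50,000 × 3 × 2 = 300,000 bytes/s.
After 2.5:1 compression, effective rate ≈ 120000 bytes/s.
Capacity = 500 × 1,000,000 = 500,000,000 bytes.
500,000,000 / effective rate ≈ 4166.67 s → 1.16 hours.

1.16 hours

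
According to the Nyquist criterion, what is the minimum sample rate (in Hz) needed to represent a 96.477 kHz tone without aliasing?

Minimum sample rate = 2 × 96,477 Hz = 192,954 Hz.

192,954 Hz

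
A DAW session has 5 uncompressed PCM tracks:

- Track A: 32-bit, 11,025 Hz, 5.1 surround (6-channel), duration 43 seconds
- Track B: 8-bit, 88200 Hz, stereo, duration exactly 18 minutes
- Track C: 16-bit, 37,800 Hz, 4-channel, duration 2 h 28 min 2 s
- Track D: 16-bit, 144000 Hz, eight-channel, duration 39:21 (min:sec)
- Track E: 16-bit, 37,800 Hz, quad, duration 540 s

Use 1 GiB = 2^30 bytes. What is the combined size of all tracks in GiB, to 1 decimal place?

Track A: 11,025 × 43 × 4 × 6 = 11,377,800 bytes.
Track B: exactly 18 minutes = 1,080 s; 88,200 × 1,080 × 1 × 2 = 190,512,000 bytes.
Track C: 2 h 28 min 2 s = 8,882 s; 37,800 × 8,882 × 2 × 4 = 2,685,916,800 bytes.
Track D: 39:21 (min:sec) = 2,361 s; 144,000 × 2,361 × 2 × 8 = 5,439,744,000 bytes.
Track E: 37,800 × 540 × 2 × 4 = 163,296,000 bytes.
Total = 8,490,846,600 bytes = 7.9 GiB.

7.9 GiB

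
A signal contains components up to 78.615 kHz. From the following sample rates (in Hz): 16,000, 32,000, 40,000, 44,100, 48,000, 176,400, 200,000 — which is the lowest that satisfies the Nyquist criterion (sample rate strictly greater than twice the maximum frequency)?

Need sample rate > 2 × 78,615 = 157,230 Hz.
Lowest listed rate above 157,230 Hz is 176,400 Hz.

176,400 Hz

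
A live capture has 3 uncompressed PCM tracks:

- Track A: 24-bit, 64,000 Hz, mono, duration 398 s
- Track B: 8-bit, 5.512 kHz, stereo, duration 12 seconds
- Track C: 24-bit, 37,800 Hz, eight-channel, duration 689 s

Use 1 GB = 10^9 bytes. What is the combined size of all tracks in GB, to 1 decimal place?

Track A: 64,000 × 398 × 3 × 1 = 76,416,000 bytes.
Track B: 5,512 × 12 × 1 × 2 = 132,288 bytes.
Track C: 37,800 × 689 × 3 × 8 = 625,060,800 bytes.
Total = 701,609,088 bytes = 0.7 GB.

0.7 GB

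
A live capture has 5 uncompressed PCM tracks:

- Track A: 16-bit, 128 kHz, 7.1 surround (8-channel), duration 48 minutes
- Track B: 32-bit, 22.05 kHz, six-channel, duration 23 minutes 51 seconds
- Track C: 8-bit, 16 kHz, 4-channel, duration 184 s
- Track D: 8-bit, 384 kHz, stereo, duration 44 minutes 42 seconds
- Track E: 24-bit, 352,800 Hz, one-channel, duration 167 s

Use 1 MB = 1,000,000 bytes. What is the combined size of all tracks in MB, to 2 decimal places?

8903.83 MB

Track A: 48 minutes = 2,880 s; 128,000 × 2,880 × 2 × 8 = 5,898,240,000 bytes.
Track B: 23 minutes 51 seconds = 1,431 s; 22,050 × 1,431 × 4 × 6 = 757,285,200 bytes.
Track C: 16,000 × 184 × 1 × 4 = 11,776,000 bytes.
Track D: 44 minutes 42 seconds = 2,682 s; 384,000 × 2,682 × 1 × 2 = 2,059,776,000 bytes.
Track E: 352,800 × 167 × 3 × 1 = 176,752,800 bytes.
Total = 8,903,830,000 bytes = 8903.83 MB.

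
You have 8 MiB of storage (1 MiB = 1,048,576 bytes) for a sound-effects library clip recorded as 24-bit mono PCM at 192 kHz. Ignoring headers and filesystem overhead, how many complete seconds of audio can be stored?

14 seconds

Uncompressed byte rate = 192,000 × 3 × 1 = 576,000 bytes/s.
Capacity = 8 × 1,048,576 = 8,388,608 bytes.
8,388,608 / 576,000 ≈ 14.56 s → 14 seconds.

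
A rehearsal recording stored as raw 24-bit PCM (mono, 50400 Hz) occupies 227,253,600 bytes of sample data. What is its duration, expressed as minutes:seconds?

25:03

Byte rate = 50,400 × 3 × 1 = 151,200 bytes/s.
Duration = 227,253,600 / 151,200 = 1,503 s.
1,503 s = 25:03.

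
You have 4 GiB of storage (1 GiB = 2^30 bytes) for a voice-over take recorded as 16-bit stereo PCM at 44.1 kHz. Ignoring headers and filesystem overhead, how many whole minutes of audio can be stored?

405 minutes

Uncompressed byte rate = 44,100 × 2 × 2 = 176,400 bytes/s.
Capacity = 4 × 1,073,741,824 = 4,294,967,296 bytes.
4,294,967,296 / 176,400 ≈ 24347.89 s → 405 minutes.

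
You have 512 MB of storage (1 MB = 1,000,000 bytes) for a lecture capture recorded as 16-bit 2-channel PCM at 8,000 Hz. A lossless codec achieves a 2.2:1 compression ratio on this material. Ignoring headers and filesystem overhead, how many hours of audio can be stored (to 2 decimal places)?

Uncompressed byte rate = 8,000 × 2 × 2 = 32,000 bytes/s.
After 2.2:1 compression, effective rate ≈ 14545.45 bytes/s.
Capacity = 512 × 1,000,000 = 512,000,000 bytes.
512,000,000 / effective rate ≈ 35200 s → 9.78 hours.

9.78 hours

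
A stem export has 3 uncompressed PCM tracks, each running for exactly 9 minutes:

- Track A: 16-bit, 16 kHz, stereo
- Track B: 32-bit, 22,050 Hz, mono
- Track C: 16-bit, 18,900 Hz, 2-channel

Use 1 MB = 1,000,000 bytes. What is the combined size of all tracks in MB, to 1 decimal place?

exactly 9 minutes = 540 s.
Track A: 16,000 × 540 × 2 × 2 = 34,560,000 bytes.
Track B: 22,050 × 540 × 4 × 1 = 47,628,000 bytes.
Track C: 18,900 × 540 × 2 × 2 = 40,824,000 bytes.
Total = 123,012,000 bytes = 123.0 MB.

123.0 MB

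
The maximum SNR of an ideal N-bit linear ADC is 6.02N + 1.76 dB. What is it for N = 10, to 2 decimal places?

6.02 × 10 + 1.76 = 61.96 dB.

61.96 dB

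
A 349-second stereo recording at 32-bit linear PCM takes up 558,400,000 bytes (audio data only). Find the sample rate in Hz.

Bytes = sample_rate × seconds × bytes_per_sample × channels.
sample_rate = 558,400,000 / (349 × 4 × 2) = 558,400,000 / 2,792 = 200,000 Hz.

200,000 Hz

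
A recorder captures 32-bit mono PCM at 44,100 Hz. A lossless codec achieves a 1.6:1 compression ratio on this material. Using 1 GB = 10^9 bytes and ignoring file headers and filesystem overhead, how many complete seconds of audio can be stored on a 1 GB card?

9,070 seconds

Uncompressed byte rate = 44,100 × 4 × 1 = 176,400 bytes/s.
After 1.6:1 compression, effective rate ≈ 110250 bytes/s.
Capacity = 1 × 1,000,000,000 = 1,000,000,000 bytes.
1,000,000,000 / effective rate ≈ 9070.29 s → 9,070 seconds.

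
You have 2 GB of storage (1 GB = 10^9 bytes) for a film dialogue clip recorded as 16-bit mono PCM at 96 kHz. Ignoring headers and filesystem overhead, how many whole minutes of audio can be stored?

173 minutes

Uncompressed byte rate = 96,000 × 2 × 1 = 192,000 bytes/s.
Capacity = 2 × 1,000,000,000 = 2,000,000,000 bytes.
2,000,000,000 / 192,000 ≈ 10416.67 s → 173 minutes.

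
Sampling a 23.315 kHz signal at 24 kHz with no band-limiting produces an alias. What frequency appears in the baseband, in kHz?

Nyquist = 24,000/2 = 12,000 Hz; 23,315 Hz exceeds it.
Alias = |23,315 − 1×24,000| = |23,315 − 24,000| = 685 Hz = 0.685 kHz.

0.685 kHz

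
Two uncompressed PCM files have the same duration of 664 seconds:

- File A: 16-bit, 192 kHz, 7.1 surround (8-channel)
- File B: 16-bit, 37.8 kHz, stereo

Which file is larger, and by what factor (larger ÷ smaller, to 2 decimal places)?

File A, by a factor of 20.32

File A: 192,000 × 2 × 8 = 3,072,000 bytes/s.
File B: 37,800 × 2 × 2 = 151,200 bytes/s.
File A is larger; ratio = 2,039,808,000 / 100,396,800 = 20.32.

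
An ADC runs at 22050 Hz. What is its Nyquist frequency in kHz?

11.025 kHz

Nyquist frequency = sample rate / 2 = 22,050 / 2 = 11.025 kHz.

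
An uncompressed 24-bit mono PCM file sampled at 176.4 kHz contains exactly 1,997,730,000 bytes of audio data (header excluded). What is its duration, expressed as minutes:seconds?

Byte rate = 176,400 × 3 × 1 = 529,200 bytes/s.
Duration = 1,997,730,000 / 529,200 = 3,775 s.
3,775 s = 62:55.

62:55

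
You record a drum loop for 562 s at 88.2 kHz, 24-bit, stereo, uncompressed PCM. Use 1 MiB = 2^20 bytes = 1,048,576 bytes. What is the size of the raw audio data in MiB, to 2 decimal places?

283.63 MiB

Bytes = 88,200 samples/s × 562 s × 3 bytes/sample × 2 ch = 297,410,400 bytes.
297,410,400 / 1,048,576 = 283.63 MiB.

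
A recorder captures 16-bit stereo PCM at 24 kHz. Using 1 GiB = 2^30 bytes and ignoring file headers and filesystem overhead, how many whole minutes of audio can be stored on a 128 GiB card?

23,860 minutes

Uncompressed byte rate = 24,000 × 2 × 2 = 96,000 bytes/s.
Capacity = 128 × 1,073,741,824 = 137,438,953,472 bytes.
137,438,953,472 / 96,000 ≈ 1431655.77 s → 23,860 minutes.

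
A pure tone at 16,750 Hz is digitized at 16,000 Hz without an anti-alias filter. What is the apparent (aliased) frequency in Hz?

Nyquist = 16,000/2 = 8,000 Hz; 16,750 Hz exceeds it.
Alias = |16,750 − 1×16,000| = |16,750 − 16,000| = 750 Hz.

750 Hz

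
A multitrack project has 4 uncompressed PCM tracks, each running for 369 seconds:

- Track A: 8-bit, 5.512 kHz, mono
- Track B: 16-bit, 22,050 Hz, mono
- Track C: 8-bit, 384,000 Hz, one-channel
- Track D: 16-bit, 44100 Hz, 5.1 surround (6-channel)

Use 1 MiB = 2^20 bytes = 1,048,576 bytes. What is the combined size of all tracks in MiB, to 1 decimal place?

Track A: 5,512 × 369 × 1 × 1 = 2,033,928 bytes.
Track B: 22,050 × 369 × 2 × 1 = 16,272,900 bytes.
Track C: 384,000 × 369 × 1 × 1 = 141,696,000 bytes.
Track D: 44,100 × 369 × 2 × 6 = 195,274,800 bytes.
Total = 355,277,628 bytes = 338.8 MiB.

338.8 MiB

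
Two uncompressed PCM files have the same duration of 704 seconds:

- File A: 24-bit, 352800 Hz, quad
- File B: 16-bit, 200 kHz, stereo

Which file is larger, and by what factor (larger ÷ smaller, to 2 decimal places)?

File A, by a factor of 5.29

File A: 352,800 × 3 × 4 = 4,233,600 bytes/s.
File B: 200,000 × 2 × 2 = 800,000 bytes/s.
File A is larger; ratio = 2,980,454,400 / 563,200,000 = 5.29.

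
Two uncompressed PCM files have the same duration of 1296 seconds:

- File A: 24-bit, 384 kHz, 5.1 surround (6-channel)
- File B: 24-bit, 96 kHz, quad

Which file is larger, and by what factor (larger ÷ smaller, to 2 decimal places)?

File A: 384,000 × 3 × 6 = 6,912,000 bytes/s.
File B: 96,000 × 3 × 4 = 1,152,000 bytes/s.
File A is larger; ratio = 8,957,952,000 / 1,492,992,000 = 6.00.

File A, by a factor of 6.00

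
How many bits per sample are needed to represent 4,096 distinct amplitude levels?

log2(4,096) = 12.

12 bits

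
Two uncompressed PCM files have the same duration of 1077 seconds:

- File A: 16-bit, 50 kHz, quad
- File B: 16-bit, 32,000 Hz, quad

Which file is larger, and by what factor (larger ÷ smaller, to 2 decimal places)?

File A, by a factor of 1.56

File A: 50,000 × 2 × 4 = 400,000 bytes/s.
File B: 32,000 × 2 × 4 = 256,000 bytes/s.
File A is larger; ratio = 430,800,000 / 275,712,000 = 1.56.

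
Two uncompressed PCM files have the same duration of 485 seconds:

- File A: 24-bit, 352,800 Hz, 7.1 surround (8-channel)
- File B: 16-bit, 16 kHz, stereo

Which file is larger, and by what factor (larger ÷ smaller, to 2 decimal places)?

File A, by a factor of 132.30

File A: 352,800 × 3 × 8 = 8,467,200 bytes/s.
File B: 16,000 × 2 × 2 = 64,000 bytes/s.
File A is larger; ratio = 4,106,592,000 / 31,040,000 = 132.30.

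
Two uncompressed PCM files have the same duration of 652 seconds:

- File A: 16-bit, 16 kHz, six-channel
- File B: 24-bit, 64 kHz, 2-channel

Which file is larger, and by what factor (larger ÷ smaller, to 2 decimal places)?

File A: 16,000 × 2 × 6 = 192,000 bytes/s.
File B: 64,000 × 3 × 2 = 384,000 bytes/s.
File B is larger; ratio = 250,368,000 / 125,184,000 = 2.00.

File B, by a factor of 2.00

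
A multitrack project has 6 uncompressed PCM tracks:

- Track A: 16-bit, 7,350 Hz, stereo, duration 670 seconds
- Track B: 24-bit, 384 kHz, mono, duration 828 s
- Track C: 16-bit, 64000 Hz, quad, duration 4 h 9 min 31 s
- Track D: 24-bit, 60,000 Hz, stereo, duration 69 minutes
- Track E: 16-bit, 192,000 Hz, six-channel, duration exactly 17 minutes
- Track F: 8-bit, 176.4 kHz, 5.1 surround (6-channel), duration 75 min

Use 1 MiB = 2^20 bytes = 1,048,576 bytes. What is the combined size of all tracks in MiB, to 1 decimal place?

Track A: 7,350 × 670 × 2 × 2 = 19,698,000 bytes.
Track B: 384,000 × 828 × 3 × 1 = 953,856,000 bytes.
Track C: 4 h 9 min 31 s = 14,971 s; 64,000 × 14,971 × 2 × 4 = 7,665,152,000 bytes.
Track D: 69 minutes = 4,140 s; 60,000 × 4,140 × 3 × 2 = 1,490,400,000 bytes.
Track E: exactly 17 minutes = 1,020 s; 192,000 × 1,020 × 2 × 6 = 2,350,080,000 bytes.
Track F: 75 min = 4,500 s; 176,400 × 4,500 × 1 × 6 = 4,762,800,000 bytes.
Total = 17,241,986,000 bytes = 16443.2 MiB.

16443.2 MiB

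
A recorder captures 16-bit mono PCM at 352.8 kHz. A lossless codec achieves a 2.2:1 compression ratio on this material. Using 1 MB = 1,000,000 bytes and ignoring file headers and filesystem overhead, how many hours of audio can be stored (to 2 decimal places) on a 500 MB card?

Uncompressed byte rate = 352,800 × 2 × 1 = 705,600 bytes/s.
After 2.2:1 compression, effective rate ≈ 320727.27 bytes/s.
Capacity = 500 × 1,000,000 = 500,000,000 bytes.
500,000,000 / effective rate ≈ 1558.96 s → 0.43 hours.

0.43 hours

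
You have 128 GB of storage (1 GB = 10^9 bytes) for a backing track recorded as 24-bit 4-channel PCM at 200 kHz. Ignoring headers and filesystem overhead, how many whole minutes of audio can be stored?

888 minutes

Uncompressed byte rate = 200,000 × 3 × 4 = 2,400,000 bytes/s.
Capacity = 128 × 1,000,000,000 = 128,000,000,000 bytes.
128,000,000,000 / 2,400,000 ≈ 53333.33 s → 888 minutes.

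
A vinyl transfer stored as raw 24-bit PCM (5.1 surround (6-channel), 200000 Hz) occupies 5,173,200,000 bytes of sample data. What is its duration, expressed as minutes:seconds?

Byte rate = 200,000 × 3 × 6 = 3,600,000 bytes/s.
Duration = 5,173,200,000 / 3,600,000 = 1,437 s.
1,437 s = 23:57.

23:57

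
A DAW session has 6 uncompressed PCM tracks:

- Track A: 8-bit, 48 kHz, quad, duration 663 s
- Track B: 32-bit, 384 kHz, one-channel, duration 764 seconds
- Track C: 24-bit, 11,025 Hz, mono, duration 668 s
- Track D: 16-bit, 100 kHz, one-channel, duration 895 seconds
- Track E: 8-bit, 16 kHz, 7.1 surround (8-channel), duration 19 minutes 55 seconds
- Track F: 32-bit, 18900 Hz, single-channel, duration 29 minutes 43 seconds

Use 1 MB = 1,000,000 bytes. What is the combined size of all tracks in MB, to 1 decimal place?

1789.6 MB

Track A: 48,000 × 663 × 1 × 4 = 127,296,000 bytes.
Track B: 384,000 × 764 × 4 × 1 = 1,173,504,000 bytes.
Track C: 11,025 × 668 × 3 × 1 = 22,094,100 bytes.
Track D: 100,000 × 895 × 2 × 1 = 179,000,000 bytes.
Track E: 19 minutes 55 seconds = 1,195 s; 16,000 × 1,195 × 1 × 8 = 152,960,000 bytes.
Track F: 29 minutes 43 seconds = 1,783 s; 18,900 × 1,783 × 4 × 1 = 134,794,800 bytes.
Total = 1,789,648,900 bytes = 1789.6 MB.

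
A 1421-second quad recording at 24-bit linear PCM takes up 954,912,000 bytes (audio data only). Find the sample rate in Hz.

Bytes = sample_rate × seconds × bytes_per_sample × channels.
sample_rate = 954,912,000 / (1,421 × 3 × 4) = 954,912,000 / 17,052 = 56,000 Hz.

56,000 Hz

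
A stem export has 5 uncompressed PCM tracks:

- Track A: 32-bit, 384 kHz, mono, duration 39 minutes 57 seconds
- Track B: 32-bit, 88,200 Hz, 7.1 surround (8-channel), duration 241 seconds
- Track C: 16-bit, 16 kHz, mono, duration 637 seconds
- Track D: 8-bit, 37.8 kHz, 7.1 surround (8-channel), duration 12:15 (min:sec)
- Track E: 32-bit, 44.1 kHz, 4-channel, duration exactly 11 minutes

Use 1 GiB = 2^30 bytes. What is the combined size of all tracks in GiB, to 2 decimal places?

4.72 GiB

Track A: 39 minutes 57 seconds = 2,397 s; 384,000 × 2,397 × 4 × 1 = 3,681,792,000 bytes.
Track B: 88,200 × 241 × 4 × 8 = 680,198,400 bytes.
Track C: 16,000 × 637 × 2 × 1 = 20,384,000 bytes.
Track D: 12:15 (min:sec) = 735 s; 37,800 × 735 × 1 × 8 = 222,264,000 bytes.
Track E: exactly 11 minutes = 660 s; 44,100 × 660 × 4 × 4 = 465,696,000 bytes.
Total = 5,070,334,400 bytes = 4.72 GiB.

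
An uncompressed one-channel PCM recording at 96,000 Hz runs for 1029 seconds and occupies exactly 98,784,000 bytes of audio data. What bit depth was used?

Bytes per sample = 98,784,000 / (96,000 × 1,029 × 1) = 98,784,000 / 98,784,000 = 1.
Bit depth = 1 × 8 = 8 bits.

8 bits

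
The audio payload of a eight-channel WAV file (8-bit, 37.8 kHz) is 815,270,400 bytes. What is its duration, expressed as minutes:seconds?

Byte rate = 37,800 × 1 × 8 = 302,400 bytes/s.
Duration = 815,270,400 / 302,400 = 2,696 s.
2,696 s = 44:56.

44:56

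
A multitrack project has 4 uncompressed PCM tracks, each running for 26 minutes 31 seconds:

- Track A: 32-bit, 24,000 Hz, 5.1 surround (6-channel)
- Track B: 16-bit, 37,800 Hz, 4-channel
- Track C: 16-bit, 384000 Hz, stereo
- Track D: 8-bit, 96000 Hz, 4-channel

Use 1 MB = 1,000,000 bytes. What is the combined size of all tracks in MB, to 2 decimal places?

26 minutes 31 seconds = 1,591 s.
Track A: 24,000 × 1,591 × 4 × 6 = 916,416,000 bytes.
Track B: 37,800 × 1,591 × 2 × 4 = 481,118,400 bytes.
Track C: 384,000 × 1,591 × 2 × 2 = 2,443,776,000 bytes.
Track D: 96,000 × 1,591 × 1 × 4 = 610,944,000 bytes.
Total = 4,452,254,400 bytes = 4452.25 MB.

4452.25 MB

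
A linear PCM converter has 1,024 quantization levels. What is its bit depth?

10 bits

log2(1,024) = 10.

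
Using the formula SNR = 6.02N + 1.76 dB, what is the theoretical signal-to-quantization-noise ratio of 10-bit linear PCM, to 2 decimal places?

61.96 dB

6.02 × 10 + 1.76 = 61.96 dB.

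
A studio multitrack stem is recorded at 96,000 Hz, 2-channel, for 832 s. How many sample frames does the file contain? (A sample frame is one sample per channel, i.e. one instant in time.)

79,872,000 sample frames

96,000 samples/s × 832 s = 79,872,000 frames.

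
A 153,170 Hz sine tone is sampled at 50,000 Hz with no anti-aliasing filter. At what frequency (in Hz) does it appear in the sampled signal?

Nyquist = 50,000/2 = 25,000 Hz; 153,170 Hz exceeds it.
Alias = |153,170 − 3×50,000| = |153,170 − 150,000| = 3,170 Hz.

3,170 Hz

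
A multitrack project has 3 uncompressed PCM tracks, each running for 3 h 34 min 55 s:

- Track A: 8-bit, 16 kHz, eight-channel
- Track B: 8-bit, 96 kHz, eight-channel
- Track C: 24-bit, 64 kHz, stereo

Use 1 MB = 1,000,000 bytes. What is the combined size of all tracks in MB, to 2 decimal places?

16505.60 MB

3 h 34 min 55 s = 12,895 s.
Track A: 16,000 × 12,895 × 1 × 8 = 1,650,560,000 bytes.
Track B: 96,000 × 12,895 × 1 × 8 = 9,903,360,000 bytes.
Track C: 64,000 × 12,895 × 3 × 2 = 4,951,680,000 bytes.
Total = 16,505,600,000 bytes = 16505.60 MB.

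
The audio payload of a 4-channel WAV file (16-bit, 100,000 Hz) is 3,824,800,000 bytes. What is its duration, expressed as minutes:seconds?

79:41

Byte rate = 100,000 × 2 × 4 = 800,000 bytes/s.
Duration = 3,824,800,000 / 800,000 = 4,781 s.
4,781 s = 79:41.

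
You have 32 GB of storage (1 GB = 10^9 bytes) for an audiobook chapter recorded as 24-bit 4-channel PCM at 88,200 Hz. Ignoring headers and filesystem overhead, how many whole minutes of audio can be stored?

Uncompressed byte rate = 88,200 × 3 × 4 = 1,058,400 bytes/s.
Capacity = 32 × 1,000,000,000 = 32,000,000,000 bytes.
32,000,000,000 / 1,058,400 ≈ 30234.32 s → 503 minutes.

503 minutes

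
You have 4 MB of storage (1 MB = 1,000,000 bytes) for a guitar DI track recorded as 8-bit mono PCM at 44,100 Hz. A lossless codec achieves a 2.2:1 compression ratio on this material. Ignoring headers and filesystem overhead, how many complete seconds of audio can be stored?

Uncompressed byte rate = 44,100 × 1 × 1 = 44,100 bytes/s.
After 2.2:1 compression, effective rate ≈ 20045.45 bytes/s.
Capacity = 4 × 1,000,000 = 4,000,000 bytes.
4,000,000 / effective rate ≈ 199.55 s → 199 seconds.

199 seconds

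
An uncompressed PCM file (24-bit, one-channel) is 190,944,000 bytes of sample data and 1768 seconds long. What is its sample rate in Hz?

Bytes = sample_rate × seconds × bytes_per_sample × channels.
sample_rate = 190,944,000 / (1,768 × 3 × 1) = 190,944,000 / 5,304 = 36,000 Hz.

36,000 Hz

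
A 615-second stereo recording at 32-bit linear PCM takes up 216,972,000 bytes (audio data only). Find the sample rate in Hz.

44,100 Hz

Bytes = sample_rate × seconds × bytes_per_sample × channels.
sample_rate = 216,972,000 / (615 × 4 × 2) = 216,972,000 / 4,920 = 44,100 Hz.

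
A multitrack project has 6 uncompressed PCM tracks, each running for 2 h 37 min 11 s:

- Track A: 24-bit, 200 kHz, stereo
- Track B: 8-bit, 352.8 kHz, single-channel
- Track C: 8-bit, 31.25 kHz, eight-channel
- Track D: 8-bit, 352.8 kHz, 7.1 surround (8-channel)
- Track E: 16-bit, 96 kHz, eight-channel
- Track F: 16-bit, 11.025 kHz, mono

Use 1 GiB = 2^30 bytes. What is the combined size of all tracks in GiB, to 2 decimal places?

54.31 GiB

2 h 37 min 11 s = 9,431 s.
Track A: 200,000 × 9,431 × 3 × 2 = 11,317,200,000 bytes.
Track B: 352,800 × 9,431 × 1 × 1 = 3,327,256,800 bytes.
Track C: 31,250 × 9,431 × 1 × 8 = 2,357,750,000 bytes.
Track D: 352,800 × 9,431 × 1 × 8 = 26,618,054,400 bytes.
Track E: 96,000 × 9,431 × 2 × 8 = 14,486,016,000 bytes.
Track F: 11,025 × 9,431 × 2 × 1 = 207,953,550 bytes.
Total = 58,314,230,750 bytes = 54.31 GiB.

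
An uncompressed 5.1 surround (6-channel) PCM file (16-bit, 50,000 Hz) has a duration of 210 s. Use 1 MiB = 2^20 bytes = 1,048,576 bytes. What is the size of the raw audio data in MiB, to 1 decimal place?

120.2 MiB

Bytes = 50,000 samples/s × 210 s × 2 bytes/sample × 6 ch = 126,000,000 bytes.
126,000,000 / 1,048,576 = 120.2 MiB.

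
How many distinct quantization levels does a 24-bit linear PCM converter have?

16,777,216 levels

2^24 = 16,777,216.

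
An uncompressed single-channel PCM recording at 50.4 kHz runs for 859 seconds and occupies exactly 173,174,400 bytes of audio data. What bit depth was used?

Bytes per sample = 173,174,400 / (50,400 × 859 × 1) = 173,174,400 / 43,293,600 = 4.
Bit depth = 4 × 8 = 32 bits.

32 bits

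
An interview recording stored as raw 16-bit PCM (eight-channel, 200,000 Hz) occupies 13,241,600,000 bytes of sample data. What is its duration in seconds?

Byte rate = 200,000 × 2 × 8 = 3,200,000 bytes/s.
Duration = 13,241,600,000 / 3,200,000 = 4,138 s.

4,138 seconds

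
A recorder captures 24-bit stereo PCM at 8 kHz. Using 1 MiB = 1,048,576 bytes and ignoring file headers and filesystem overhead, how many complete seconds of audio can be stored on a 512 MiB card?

11,184 seconds

Uncompressed byte rate = 8,000 × 3 × 2 = 48,000 bytes/s.
Capacity = 512 × 1,048,576 = 536,870,912 bytes.
536,870,912 / 48,000 ≈ 11184.81 s → 11,184 seconds.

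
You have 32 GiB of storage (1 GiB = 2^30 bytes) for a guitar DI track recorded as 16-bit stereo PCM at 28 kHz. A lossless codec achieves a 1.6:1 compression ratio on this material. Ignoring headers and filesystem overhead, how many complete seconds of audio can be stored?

490,853 seconds

Uncompressed byte rate = 28,000 × 2 × 2 = 112,000 bytes/s.
After 1.6:1 compression, effective rate ≈ 70000 bytes/s.
Capacity = 32 × 1,073,741,824 = 34,359,738,368 bytes.
34,359,738,368 / effective rate ≈ 490853.41 s → 490,853 seconds.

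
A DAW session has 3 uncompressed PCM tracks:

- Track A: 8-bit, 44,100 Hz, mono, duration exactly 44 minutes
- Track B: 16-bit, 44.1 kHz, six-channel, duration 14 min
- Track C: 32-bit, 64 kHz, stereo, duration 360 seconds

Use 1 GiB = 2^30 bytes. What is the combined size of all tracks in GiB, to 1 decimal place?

Track A: exactly 44 minutes = 2,640 s; 44,100 × 2,640 × 1 × 1 = 116,424,000 bytes.
Track B: 14 min = 840 s; 44,100 × 840 × 2 × 6 = 444,528,000 bytes.
Track C: 64,000 × 360 × 4 × 2 = 184,320,000 bytes.
Total = 745,272,000 bytes = 0.7 GiB.

0.7 GiB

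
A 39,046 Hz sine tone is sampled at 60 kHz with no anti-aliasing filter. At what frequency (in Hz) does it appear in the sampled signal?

Nyquist = 60,000/2 = 30,000 Hz; 39,046 Hz exceeds it.
Alias = |39,046 − 1×60,000| = |39,046 − 60,000| = 20,954 Hz.

20,954 Hz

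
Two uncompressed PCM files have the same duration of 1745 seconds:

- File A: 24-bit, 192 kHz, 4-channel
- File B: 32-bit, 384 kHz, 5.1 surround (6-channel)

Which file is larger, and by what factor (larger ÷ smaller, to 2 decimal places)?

File A: 192,000 × 3 × 4 = 2,304,000 bytes/s.
File B: 384,000 × 4 × 6 = 9,216,000 bytes/s.
File B is larger; ratio = 16,081,920,000 / 4,020,480,000 = 4.00.

File B, by a factor of 4.00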